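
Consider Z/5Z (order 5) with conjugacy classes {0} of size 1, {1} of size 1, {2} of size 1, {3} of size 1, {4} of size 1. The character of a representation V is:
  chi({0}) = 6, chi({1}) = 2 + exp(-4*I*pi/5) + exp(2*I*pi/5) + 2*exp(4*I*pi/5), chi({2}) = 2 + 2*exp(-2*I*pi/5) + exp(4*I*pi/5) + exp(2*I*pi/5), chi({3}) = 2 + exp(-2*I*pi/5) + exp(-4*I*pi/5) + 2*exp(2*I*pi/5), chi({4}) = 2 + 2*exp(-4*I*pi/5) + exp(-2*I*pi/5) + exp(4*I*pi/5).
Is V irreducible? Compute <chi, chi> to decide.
Not irreducible (reducible): <chi, chi> = 10 > 1.

<chi, chi> = (1/|G|) sum_C |C| * |chi(C)|^2 = (1/5)[1*|6|^2 + 1*|2 + exp(-4*I*pi/5) + exp(2*I*pi/5) + 2*exp(4*I*pi/5)|^2 + 1*|2 + 2*exp(-2*I*pi/5) + exp(4*I*pi/5) + exp(2*I*pi/5)|^2 + 1*|2 + exp(-2*I*pi/5) + exp(-4*I*pi/5) + 2*exp(2*I*pi/5)|^2 + 1*|2 + 2*exp(-4*I*pi/5) + exp(-2*I*pi/5) + exp(4*I*pi/5)|^2]
  = (1/5)[(36) + (10 + 6*exp(-2*I*pi/5) + 7*exp(-4*I*pi/5) + 7*exp(4*I*pi/5) + 6*exp(2*I*pi/5)) + (10 + 7*exp(-2*I*pi/5) + 6*exp(-4*I*pi/5) + 6*exp(4*I*pi/5) + 7*exp(2*I*pi/5)) + (10 + 7*exp(-2*I*pi/5) + 6*exp(-4*I*pi/5) + 6*exp(4*I*pi/5) + 7*exp(2*I*pi/5)) + (10 + 6*exp(-2*I*pi/5) + 7*exp(-4*I*pi/5) + 7*exp(4*I*pi/5) + 6*exp(2*I*pi/5))] = 50/5 = 10.
(Exp terms are combined using exp(i*s)*conj(exp(i*t)) = exp(i*(s-t)), and sums of them are collapsed using the identity that for every m > 1 the m distinct m-th roots of unity sum to 0, e.g. 1 + exp(2*I*pi/3) + exp(-2*I*pi/3) = 0.)
A character is irreducible iff <chi, chi> = 1, so this representation is reducible.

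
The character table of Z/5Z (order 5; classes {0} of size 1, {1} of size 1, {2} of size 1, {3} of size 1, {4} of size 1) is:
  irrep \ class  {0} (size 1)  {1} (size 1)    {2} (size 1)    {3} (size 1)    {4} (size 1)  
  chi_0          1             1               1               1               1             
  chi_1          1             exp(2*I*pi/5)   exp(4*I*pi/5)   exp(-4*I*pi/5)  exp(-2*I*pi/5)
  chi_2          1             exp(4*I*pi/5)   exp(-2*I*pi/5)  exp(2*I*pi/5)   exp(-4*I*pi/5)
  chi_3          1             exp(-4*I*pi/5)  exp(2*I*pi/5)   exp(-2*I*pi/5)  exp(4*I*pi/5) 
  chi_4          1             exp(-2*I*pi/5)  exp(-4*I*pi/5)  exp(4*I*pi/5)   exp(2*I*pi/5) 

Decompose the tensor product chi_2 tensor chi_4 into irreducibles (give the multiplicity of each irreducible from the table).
chi_2 tensor chi_4 = chi_1 (all other irreducibles have multiplicity 0).

Why: The character of a tensor product is the pointwise product (chi_2 * chi_4)(C) = chi_2(C) * chi_4(C):
  {0}: (1)*(1), {1}: (exp(4*I*pi/5))*(exp(-2*I*pi/5)), {2}: (exp(-2*I*pi/5))*(exp(-4*I*pi/5)), {3}: (exp(2*I*pi/5))*(exp(4*I*pi/5)), {4}: (exp(-4*I*pi/5))*(exp(2*I*pi/5))
so (chi_2 * chi_4) takes values
  {0} -> 1, {1} -> exp(2*I*pi/5), {2} -> exp(4*I*pi/5), {3} -> exp(-4*I*pi/5), {4} -> exp(-2*I*pi/5).
Now take the inner product of this character with each irreducible chi from the table, <chi_2*chi_4, chi> = (1/5) sum_C |C| (chi_2*chi_4)(C) conj(chi(C)):
  <chi_2*chi_4, chi_0> = (1/5)[1*(1)*conj(1) + 1*(exp(2*I*pi/5))*conj(1) + 1*(exp(4*I*pi/5))*conj(1) + 1*(exp(-4*I*pi/5))*conj(1) + 1*(exp(-2*I*pi/5))*conj(1)]
      = (1/5)[(1) + (exp(2*I*pi/5)) + (exp(4*I*pi/5)) + (exp(-4*I*pi/5)) + (exp(-2*I*pi/5))] = 0/5 = 0
  <chi_2*chi_4, chi_1> = (1/5)[1*(1)*conj(1) + 1*(exp(2*I*pi/5))*conj(exp(2*I*pi/5)) + 1*(exp(4*I*pi/5))*conj(exp(4*I*pi/5)) + 1*(exp(-4*I*pi/5))*conj(exp(-4*I*pi/5)) + 1*(exp(-2*I*pi/5))*conj(exp(-2*I*pi/5))]
      = (1/5)[(1) + (1) + (1) + (1) + (1)] = 5/5 = 1
  <chi_2*chi_4, chi_2> = (1/5)[1*(1)*conj(1) + 1*(exp(2*I*pi/5))*conj(exp(4*I*pi/5)) + 1*(exp(4*I*pi/5))*conj(exp(-2*I*pi/5)) + 1*(exp(-4*I*pi/5))*conj(exp(2*I*pi/5)) + 1*(exp(-2*I*pi/5))*conj(exp(-4*I*pi/5))]
      = (1/5)[(1) + (exp(-2*I*pi/5)) + (exp(-4*I*pi/5)) + (exp(4*I*pi/5)) + (exp(2*I*pi/5))] = 0/5 = 0
  <chi_2*chi_4, chi_3> = (1/5)[1*(1)*conj(1) + 1*(exp(2*I*pi/5))*conj(exp(-4*I*pi/5)) + 1*(exp(4*I*pi/5))*conj(exp(2*I*pi/5)) + 1*(exp(-4*I*pi/5))*conj(exp(-2*I*pi/5)) + 1*(exp(-2*I*pi/5))*conj(exp(4*I*pi/5))]
      = (1/5)[(1) + (exp(-4*I*pi/5)) + (exp(2*I*pi/5)) + (exp(-2*I*pi/5)) + (exp(4*I*pi/5))] = 0/5 = 0
  <chi_2*chi_4, chi_4> = (1/5)[1*(1)*conj(1) + 1*(exp(2*I*pi/5))*conj(exp(-2*I*pi/5)) + 1*(exp(4*I*pi/5))*conj(exp(-4*I*pi/5)) + 1*(exp(-4*I*pi/5))*conj(exp(4*I*pi/5)) + 1*(exp(-2*I*pi/5))*conj(exp(2*I*pi/5))]
      = (1/5)[(1) + (exp(4*I*pi/5)) + (exp(-2*I*pi/5)) + (exp(2*I*pi/5)) + (exp(-4*I*pi/5))] = 0/5 = 0
(Exp terms are combined using exp(i*s)*conj(exp(i*t)) = exp(i*(s-t)), and sums of them are collapsed using the identity that for every m > 1 the m distinct m-th roots of unity sum to 0, e.g. 1 + exp(2*I*pi/3) + exp(-2*I*pi/3) = 0.)
Hence the multiplicities are chi_1: 1. Dimension check: dim(chi_2)*dim(chi_4) = 1*1 = 1 and sum (mult * dim) = 1*1 = 1.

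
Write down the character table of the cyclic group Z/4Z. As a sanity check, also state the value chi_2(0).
Character table of Z/4Z (irreps indexed chi_0,...,chi_3 with chi_k(m) = zeta_4^(k*m), zeta_4 = exp(2*pi*i/4)):
  irrep \ class  {0} (size 1)  {1} (size 1)  {2} (size 1)  {3} (size 1)
  chi_0          1             1             1             1           
  chi_1          1             I             -1            -I          
  chi_2          1             -1            1             -1          
  chi_3          1             -I            -1            I           

Spot check: chi_2(0) = zeta_4^(2*0) = zeta_4^0 = 1.

Derivation: Z/4Z is abelian, so all 4 irreducible complex representations are 1-dimensional. They are given by chi_k(m) = zeta_4^(k*m) for k = 0,...,3. Row orthogonality: sum_m chi_k(m) conj(chi_l(m)) = 4 * [k = l].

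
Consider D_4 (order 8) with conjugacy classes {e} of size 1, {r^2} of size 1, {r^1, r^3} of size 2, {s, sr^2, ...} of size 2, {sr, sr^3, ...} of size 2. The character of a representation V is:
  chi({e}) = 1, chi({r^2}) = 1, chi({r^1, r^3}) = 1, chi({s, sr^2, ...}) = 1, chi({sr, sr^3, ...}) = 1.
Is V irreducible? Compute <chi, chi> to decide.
Irreducible: <chi, chi> = 1.

Justification: <chi, chi> = (1/|G|) sum_C |C| * |chi(C)|^2 = (1/8)[1*|1|^2 + 1*|1|^2 + 2*|1|^2 + 2*|1|^2 + 2*|1|^2]
  = (1/8)[(1) + (1) + (2) + (2) + (2)] = 8/8 = 1.
A character is irreducible iff <chi, chi> = 1, so this representation is irreducible.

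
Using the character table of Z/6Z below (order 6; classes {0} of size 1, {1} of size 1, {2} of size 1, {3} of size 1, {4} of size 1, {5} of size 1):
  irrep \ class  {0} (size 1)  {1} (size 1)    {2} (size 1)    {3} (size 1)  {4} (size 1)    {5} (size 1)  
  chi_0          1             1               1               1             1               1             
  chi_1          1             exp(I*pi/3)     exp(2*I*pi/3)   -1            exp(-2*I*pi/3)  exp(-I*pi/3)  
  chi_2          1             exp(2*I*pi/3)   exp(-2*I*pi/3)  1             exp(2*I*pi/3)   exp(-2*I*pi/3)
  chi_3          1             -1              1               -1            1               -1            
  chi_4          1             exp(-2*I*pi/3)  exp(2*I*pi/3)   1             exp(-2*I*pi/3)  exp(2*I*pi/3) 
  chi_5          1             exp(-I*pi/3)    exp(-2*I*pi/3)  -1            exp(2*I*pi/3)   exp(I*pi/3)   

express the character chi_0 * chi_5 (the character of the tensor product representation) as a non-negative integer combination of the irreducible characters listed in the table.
chi_0 tensor chi_5 = chi_5 (all other irreducibles have multiplicity 0).

Details: The character of a tensor product is the pointwise product (chi_0 * chi_5)(C) = chi_0(C) * chi_5(C):
  {0}: (1)*(1), {1}: (1)*(exp(-I*pi/3)), {2}: (1)*(exp(-2*I*pi/3)), {3}: (1)*(-1), {4}: (1)*(exp(2*I*pi/3)), {5}: (1)*(exp(I*pi/3))
so (chi_0 * chi_5) takes values
  {0} -> 1, {1} -> exp(-I*pi/3), {2} -> exp(-2*I*pi/3), {3} -> -1, {4} -> exp(2*I*pi/3), {5} -> exp(I*pi/3).
Now take the inner product of this character with each irreducible chi from the table, <chi_0*chi_5, chi> = (1/6) sum_C |C| (chi_0*chi_5)(C) conj(chi(C)):
  <chi_0*chi_5, chi_0> = (1/6)[1*(1)*conj(1) + 1*(exp(-I*pi/3))*conj(1) + 1*(exp(-2*I*pi/3))*conj(1) + 1*(-1)*conj(1) + 1*(exp(2*I*pi/3))*conj(1) + 1*(exp(I*pi/3))*conj(1)]
      = (1/6)[(1) + (exp(-I*pi/3)) + (exp(-2*I*pi/3)) + (-1) + (exp(2*I*pi/3)) + (exp(I*pi/3))] = 0/6 = 0
  <chi_0*chi_5, chi_1> = (1/6)[1*(1)*conj(1) + 1*(exp(-I*pi/3))*conj(exp(I*pi/3)) + 1*(exp(-2*I*pi/3))*conj(exp(2*I*pi/3)) + 1*(-1)*conj(-1) + 1*(exp(2*I*pi/3))*conj(exp(-2*I*pi/3)) + 1*(exp(I*pi/3))*conj(exp(-I*pi/3))]
      = (1/6)[(1) + (exp(-2*I*pi/3)) + (exp(2*I*pi/3)) + (1) + (exp(-2*I*pi/3)) + (exp(2*I*pi/3))] = 0/6 = 0
  <chi_0*chi_5, chi_2> = (1/6)[1*(1)*conj(1) + 1*(exp(-I*pi/3))*conj(exp(2*I*pi/3)) + 1*(exp(-2*I*pi/3))*conj(exp(-2*I*pi/3)) + 1*(-1)*conj(1) + 1*(exp(2*I*pi/3))*conj(exp(2*I*pi/3)) + 1*(exp(I*pi/3))*conj(exp(-2*I*pi/3))]
      = (1/6)[(1) + (-1) + (1) + (-1) + (1) + (-1)] = 0/6 = 0
  <chi_0*chi_5, chi_3> = (1/6)[1*(1)*conj(1) + 1*(exp(-I*pi/3))*conj(-1) + 1*(exp(-2*I*pi/3))*conj(1) + 1*(-1)*conj(-1) + 1*(exp(2*I*pi/3))*conj(1) + 1*(exp(I*pi/3))*conj(-1)]
      = (1/6)[(1) + (-exp(-I*pi/3)) + (exp(-2*I*pi/3)) + (1) + (exp(2*I*pi/3)) + (-exp(I*pi/3))] = 0/6 = 0
  <chi_0*chi_5, chi_4> = (1/6)[1*(1)*conj(1) + 1*(exp(-I*pi/3))*conj(exp(-2*I*pi/3)) + 1*(exp(-2*I*pi/3))*conj(exp(2*I*pi/3)) + 1*(-1)*conj(1) + 1*(exp(2*I*pi/3))*conj(exp(-2*I*pi/3)) + 1*(exp(I*pi/3))*conj(exp(2*I*pi/3))]
      = (1/6)[(1) + (exp(I*pi/3)) + (exp(2*I*pi/3)) + (-1) + (exp(-2*I*pi/3)) + (exp(-I*pi/3))] = 0/6 = 0
  <chi_0*chi_5, chi_5> = (1/6)[1*(1)*conj(1) + 1*(exp(-I*pi/3))*conj(exp(-I*pi/3)) + 1*(exp(-2*I*pi/3))*conj(exp(-2*I*pi/3)) + 1*(-1)*conj(-1) + 1*(exp(2*I*pi/3))*conj(exp(2*I*pi/3)) + 1*(exp(I*pi/3))*conj(exp(I*pi/3))]
      = (1/6)[(1) + (1) + (1) + (1) + (1) + (1)] = 6/6 = 1
(Exp terms are combined using exp(i*s)*conj(exp(i*t)) = exp(i*(s-t)), and sums of them are collapsed using the identity that for every m > 1 the m distinct m-th roots of unity sum to 0, e.g. 1 + exp(2*I*pi/3) + exp(-2*I*pi/3) = 0.)
Hence the multiplicities are chi_5: 1. Dimension check: dim(chi_0)*dim(chi_5) = 1*1 = 1 and sum (mult * dim) = 1*1 = 1.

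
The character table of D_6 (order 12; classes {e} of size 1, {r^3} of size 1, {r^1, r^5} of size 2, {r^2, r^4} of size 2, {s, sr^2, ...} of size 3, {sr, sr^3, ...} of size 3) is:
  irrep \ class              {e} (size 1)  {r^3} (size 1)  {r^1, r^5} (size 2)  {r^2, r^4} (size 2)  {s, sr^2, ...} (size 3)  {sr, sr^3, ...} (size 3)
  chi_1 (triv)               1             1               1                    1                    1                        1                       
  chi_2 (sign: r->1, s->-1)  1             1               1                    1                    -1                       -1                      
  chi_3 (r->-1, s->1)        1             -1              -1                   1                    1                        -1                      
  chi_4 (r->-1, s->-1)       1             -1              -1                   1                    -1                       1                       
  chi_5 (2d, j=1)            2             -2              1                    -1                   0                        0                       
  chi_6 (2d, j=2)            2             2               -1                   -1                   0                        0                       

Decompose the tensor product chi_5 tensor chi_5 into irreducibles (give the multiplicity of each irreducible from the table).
chi_5 tensor chi_5 = chi_1 + chi_2 + chi_6 (all other irreducibles have multiplicity 0).

Proof sketch: The character of a tensor product is the pointwise product (chi_5 * chi_5)(C) = chi_5(C) * chi_5(C):
  {e}: (2)*(2), {r^3}: (-2)*(-2), {r^1, r^5}: (1)*(1), {r^2, r^4}: (-1)*(-1), {s, sr^2, ...}: (0)*(0), {sr, sr^3, ...}: (0)*(0)
so (chi_5 * chi_5) takes values
  {e} -> 4, {r^3} -> 4, {r^1, r^5} -> 1, {r^2, r^4} -> 1, {s, sr^2, ...} -> 0, {sr, sr^3, ...} -> 0.
Now take the inner product of this character with each irreducible chi from the table, <chi_5*chi_5, chi> = (1/12) sum_C |C| (chi_5*chi_5)(C) conj(chi(C)):
  <chi_5*chi_5, chi_1> = (1/12)[1*(4)*conj(1) + 1*(4)*conj(1) + 2*(1)*conj(1) + 2*(1)*conj(1) + 3*(0)*conj(1) + 3*(0)*conj(1)]
      = (1/12)[(4) + (4) + (2) + (2) + (0) + (0)] = 12/12 = 1
  <chi_5*chi_5, chi_2> = (1/12)[1*(4)*conj(1) + 1*(4)*conj(1) + 2*(1)*conj(1) + 2*(1)*conj(1) + 3*(0)*conj(-1) + 3*(0)*conj(-1)]
      = (1/12)[(4) + (4) + (2) + (2) + (0) + (0)] = 12/12 = 1
  <chi_5*chi_5, chi_3> = (1/12)[1*(4)*conj(1) + 1*(4)*conj(-1) + 2*(1)*conj(-1) + 2*(1)*conj(1) + 3*(0)*conj(1) + 3*(0)*conj(-1)]
      = (1/12)[(4) + (-4) + (-2) + (2) + (0) + (0)] = 0/12 = 0
  <chi_5*chi_5, chi_4> = (1/12)[1*(4)*conj(1) + 1*(4)*conj(-1) + 2*(1)*conj(-1) + 2*(1)*conj(1) + 3*(0)*conj(-1) + 3*(0)*conj(1)]
      = (1/12)[(4) + (-4) + (-2) + (2) + (0) + (0)] = 0/12 = 0
  <chi_5*chi_5, chi_5> = (1/12)[1*(4)*conj(2) + 1*(4)*conj(-2) + 2*(1)*conj(1) + 2*(1)*conj(-1) + 3*(0)*conj(0) + 3*(0)*conj(0)]
      = (1/12)[(8) + (-8) + (2) + (-2) + (0) + (0)] = 0/12 = 0
  <chi_5*chi_5, chi_6> = (1/12)[1*(4)*conj(2) + 1*(4)*conj(2) + 2*(1)*conj(-1) + 2*(1)*conj(-1) + 3*(0)*conj(0) + 3*(0)*conj(0)]
      = (1/12)[(8) + (8) + (-2) + (-2) + (0) + (0)] = 12/12 = 1
Hence the multiplicities are chi_1: 1, chi_2: 1, chi_6: 1. Dimension check: dim(chi_5)*dim(chi_5) = 2*2 = 4 and sum (mult * dim) = 1*1 + 1*1 + 1*2 = 4.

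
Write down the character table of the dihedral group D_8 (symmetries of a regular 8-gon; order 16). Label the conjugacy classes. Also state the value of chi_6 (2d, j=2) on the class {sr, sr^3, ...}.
Conjugacy classes: {e} of size 1, {r^4} of size 1, {r^1, r^7} of size 2, {r^2, r^6} of size 2, {r^3, r^5} of size 2, {s, sr^2, ...} of size 4, {sr, sr^3, ...} of size 4.
Character table:
  irrep \ class              {e} (size 1)  {r^4} (size 1)  {r^1, r^7} (size 2)  {r^2, r^6} (size 2)  {r^3, r^5} (size 2)  {s, sr^2, ...} (size 4)  {sr, sr^3, ...} (size 4)
  chi_1 (triv)               1             1               1                    1                    1                    1                        1                       
  chi_2 (sign: r->1, s->-1)  1             1               1                    1                    1                    -1                       -1                      
  chi_3 (r->-1, s->1)        1             1               -1                   1                    -1                   1                        -1                      
  chi_4 (r->-1, s->-1)       1             1               -1                   1                    -1                   -1                       1                       
  chi_5 (2d, j=1)            2             -2              sqrt(2)              0                    -sqrt(2)             0                        0                       
  chi_6 (2d, j=2)            2             2               0                    -2                   0                    0                        0                       
  chi_7 (2d, j=3)            2             -2              -sqrt(2)             0                    sqrt(2)              0                        0                       

Spot check: chi_6 (2d, j=2) on {sr, sr^3, ...} = 0.

Reasoning: D_8 has order 2*8 = 16 with 7 conjugacy classes, hence 7 irreducibles. Sum of squared dims 1 + 1 + 1 + 1 + 4 + 4 + 4 = 16 = |G|. Linear characters come from the abelianisation; the 2-dimensional irreps have character r^k -> 2*cos(2*pi*j*k/8), reflections -> 0.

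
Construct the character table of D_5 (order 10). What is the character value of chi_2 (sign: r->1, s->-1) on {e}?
Conjugacy classes: {e} of size 1, {r^1, r^4} of size 2, {r^2, r^3} of size 2, {s, sr, ..., sr^4} of size 5.
Character table:
  irrep \ class              {e} (size 1)  {r^1, r^4} (size 2)  {r^2, r^3} (size 2)  {s, sr, ..., sr^4} (size 5)
  chi_1 (triv)               1             1                    1                    1                          
  chi_2 (sign: r->1, s->-1)  1             1                    1                    -1                         
  chi_3 (2d, j=1)            2             -1/2 + sqrt(5)/2     -sqrt(5)/2 - 1/2     0                          
  chi_4 (2d, j=2)            2             -sqrt(5)/2 - 1/2     -1/2 + sqrt(5)/2     0                          

Spot check: chi_2 (sign: r->1, s->-1) on {e} = 1.

Solution. D_5 has order 2*5 = 10 with 4 conjugacy classes, hence 4 irreducibles. Sum of squared dims 1 + 1 + 4 + 4 = 10 = |G|. Linear characters come from the abelianisation; the 2-dimensional irreps have character r^k -> 2*cos(2*pi*j*k/5), reflections -> 0.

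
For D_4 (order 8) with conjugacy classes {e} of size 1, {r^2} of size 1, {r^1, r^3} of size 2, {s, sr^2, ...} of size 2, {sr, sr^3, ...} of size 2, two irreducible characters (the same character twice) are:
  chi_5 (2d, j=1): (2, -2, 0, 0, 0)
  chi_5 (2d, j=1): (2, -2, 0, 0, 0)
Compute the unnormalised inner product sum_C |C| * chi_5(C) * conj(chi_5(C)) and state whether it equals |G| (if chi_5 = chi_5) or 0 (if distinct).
Sum = 8 = |G| = 8; so <chi_5, chi_5> = 1 (norm-1 confirms irreducibility).

Justification: Compute term by term over conjugacy classes (|C| * chi_5(C) * conj(chi_5(C))):
  1*(2)*conj(2) + 1*(-2)*conj(-2) + 2*(0)*conj(0) + 2*(0)*conj(0) + 2*(0)*conj(0)
  = (4) + (4) + (0) + (0) + (0)
  = 8.
Dividing by |G| = 8 gives 8/8 = 1, matching the row-orthogonality relation <chi_5, chi_5> = [chi_5 = chi_5].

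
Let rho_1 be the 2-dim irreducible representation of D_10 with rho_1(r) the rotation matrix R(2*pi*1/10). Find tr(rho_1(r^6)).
chi_{rho_1}(r^6) = 2*cos(2*pi*1*6/10) = -sqrt(5)/2 - 1/2

Explanation: rho_1(r^6) is rotation by angle 2*pi*1*6/10, whose trace is 2*cos(2*pi*1*6/10) = -sqrt(5)/2 - 1/2.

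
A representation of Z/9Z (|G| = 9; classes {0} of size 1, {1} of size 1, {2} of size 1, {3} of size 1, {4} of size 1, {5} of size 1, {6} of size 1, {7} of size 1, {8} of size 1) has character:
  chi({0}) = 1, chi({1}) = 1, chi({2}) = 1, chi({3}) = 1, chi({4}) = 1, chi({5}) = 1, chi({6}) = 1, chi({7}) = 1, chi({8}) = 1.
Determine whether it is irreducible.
Irreducible: <chi, chi> = 1.

Working: <chi, chi> = (1/|G|) sum_C |C| * |chi(C)|^2 = (1/9)[1*|1|^2 + 1*|1|^2 + 1*|1|^2 + 1*|1|^2 + 1*|1|^2 + 1*|1|^2 + 1*|1|^2 + 1*|1|^2 + 1*|1|^2]
  = (1/9)[(1) + (1) + (1) + (1) + (1) + (1) + (1) + (1) + (1)] = 9/9 = 1.
(Exp terms are combined using exp(i*s)*conj(exp(i*t)) = exp(i*(s-t)), and sums of them are collapsed using the identity that for every m > 1 the m distinct m-th roots of unity sum to 0, e.g. 1 + exp(2*I*pi/3) + exp(-2*I*pi/3) = 0.)
A character is irreducible iff <chi, chi> = 1, so this representation is irreducible.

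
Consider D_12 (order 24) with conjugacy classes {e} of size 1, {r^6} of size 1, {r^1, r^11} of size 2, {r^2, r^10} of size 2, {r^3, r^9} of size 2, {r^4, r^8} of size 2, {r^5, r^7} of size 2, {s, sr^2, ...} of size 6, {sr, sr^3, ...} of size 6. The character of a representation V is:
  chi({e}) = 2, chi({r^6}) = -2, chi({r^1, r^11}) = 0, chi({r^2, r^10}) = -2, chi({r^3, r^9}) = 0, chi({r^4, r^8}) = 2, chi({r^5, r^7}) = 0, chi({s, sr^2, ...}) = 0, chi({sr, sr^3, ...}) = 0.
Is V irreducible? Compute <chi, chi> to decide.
Irreducible: <chi, chi> = 1.

Justification: <chi, chi> = (1/|G|) sum_C |C| * |chi(C)|^2 = (1/24)[1*|2|^2 + 1*|-2|^2 + 2*|0|^2 + 2*|-2|^2 + 2*|0|^2 + 2*|2|^2 + 2*|0|^2 + 6*|0|^2 + 6*|0|^2]
  = (1/24)[(4) + (4) + (0) + (8) + (0) + (8) + (0) + (0) + (0)] = 24/24 = 1.
A character is irreducible iff <chi, chi> = 1, so this representation is irreducible.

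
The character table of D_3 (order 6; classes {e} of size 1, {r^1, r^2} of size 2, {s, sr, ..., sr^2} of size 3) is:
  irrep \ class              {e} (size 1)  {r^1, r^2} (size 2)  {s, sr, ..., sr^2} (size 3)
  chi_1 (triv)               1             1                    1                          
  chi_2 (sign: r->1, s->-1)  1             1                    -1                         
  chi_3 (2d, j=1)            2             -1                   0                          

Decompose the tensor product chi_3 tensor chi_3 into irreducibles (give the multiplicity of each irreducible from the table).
chi_3 tensor chi_3 = chi_1 + chi_2 + chi_3 (all other irreducibles have multiplicity 0).

Reasoning: The character of a tensor product is the pointwise product (chi_3 * chi_3)(C) = chi_3(C) * chi_3(C):
  {e}: (2)*(2), {r^1, r^2}: (-1)*(-1), {s, sr, ..., sr^2}: (0)*(0)
so (chi_3 * chi_3) takes values
  {e} -> 4, {r^1, r^2} -> 1, {s, sr, ..., sr^2} -> 0.
Now take the inner product of this character with each irreducible chi from the table, <chi_3*chi_3, chi> = (1/6) sum_C |C| (chi_3*chi_3)(C) conj(chi(C)):
  <chi_3*chi_3, chi_1> = (1/6)[1*(4)*conj(1) + 2*(1)*conj(1) + 3*(0)*conj(1)]
      = (1/6)[(4) + (2) + (0)] = 6/6 = 1
  <chi_3*chi_3, chi_2> = (1/6)[1*(4)*conj(1) + 2*(1)*conj(1) + 3*(0)*conj(-1)]
      = (1/6)[(4) + (2) + (0)] = 6/6 = 1
  <chi_3*chi_3, chi_3> = (1/6)[1*(4)*conj(2) + 2*(1)*conj(-1) + 3*(0)*conj(0)]
      = (1/6)[(8) + (-2) + (0)] = 6/6 = 1
Hence the multiplicities are chi_1: 1, chi_2: 1, chi_3: 1. Dimension check: dim(chi_3)*dim(chi_3) = 2*2 = 4 and sum (mult * dim) = 1*1 + 1*1 + 1*2 = 4.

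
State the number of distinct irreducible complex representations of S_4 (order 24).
5

Reasoning: The number of irreducible complex representations of a finite group equals its number of conjugacy classes. Conjugacy classes in S_4 correspond to cycle types, i.e. partitions of 4; there are p(4) = 5 of them, so S_4 (order 24) has exactly 5 irreducible complex representations.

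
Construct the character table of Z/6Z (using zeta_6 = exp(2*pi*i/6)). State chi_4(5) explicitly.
Character table of Z/6Z (irreps indexed chi_0,...,chi_5 with chi_k(m) = zeta_6^(k*m), zeta_6 = exp(2*pi*i/6)):
  irrep \ class  {0} (size 1)  {1} (size 1)    {2} (size 1)    {3} (size 1)  {4} (size 1)    {5} (size 1)  
  chi_0          1             1               1               1             1               1             
  chi_1          1             exp(I*pi/3)     exp(2*I*pi/3)   -1            exp(-2*I*pi/3)  exp(-I*pi/3)  
  chi_2          1             exp(2*I*pi/3)   exp(-2*I*pi/3)  1             exp(2*I*pi/3)   exp(-2*I*pi/3)
  chi_3          1             -1              1               -1            1               -1            
  chi_4          1             exp(-2*I*pi/3)  exp(2*I*pi/3)   1             exp(-2*I*pi/3)  exp(2*I*pi/3) 
  chi_5          1             exp(-I*pi/3)    exp(-2*I*pi/3)  -1            exp(2*I*pi/3)   exp(I*pi/3)   

Spot check: chi_4(5) = zeta_6^(4*5) = zeta_6^20 = exp(2*I*pi/3).

Details: Z/6Z is abelian, so all 6 irreducible complex representations are 1-dimensional. They are given by chi_k(m) = zeta_6^(k*m) for k = 0,...,5. Row orthogonality: sum_m chi_k(m) conj(chi_l(m)) = 6 * [k = l].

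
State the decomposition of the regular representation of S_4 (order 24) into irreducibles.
Each irreducible V_i of dimension d_i appears with multiplicity d_i, i.e. rho_reg = (direct sum over all irreducibles V_i) d_i V_i. The irreducible dimensions for S_4 are 1, 1, 2, 3, 3: 2 irreducibles of dimension 1, each with multiplicity 1; 1 irreducible of dimension 2, with multiplicity 2; 2 irreducibles of dimension 3, each with multiplicity 3. Total dimension 2*1*1 + 1*2*2 + 2*3*3 = 24 = |G|.

Explanation: General theorem: in the regular representation of a finite group G, each irreducible appears with multiplicity equal to its dimension. Check: dim(rho_reg) = sum d_i^2 = 1 + 1 + 4 + 9 + 9 = 24 = |G|.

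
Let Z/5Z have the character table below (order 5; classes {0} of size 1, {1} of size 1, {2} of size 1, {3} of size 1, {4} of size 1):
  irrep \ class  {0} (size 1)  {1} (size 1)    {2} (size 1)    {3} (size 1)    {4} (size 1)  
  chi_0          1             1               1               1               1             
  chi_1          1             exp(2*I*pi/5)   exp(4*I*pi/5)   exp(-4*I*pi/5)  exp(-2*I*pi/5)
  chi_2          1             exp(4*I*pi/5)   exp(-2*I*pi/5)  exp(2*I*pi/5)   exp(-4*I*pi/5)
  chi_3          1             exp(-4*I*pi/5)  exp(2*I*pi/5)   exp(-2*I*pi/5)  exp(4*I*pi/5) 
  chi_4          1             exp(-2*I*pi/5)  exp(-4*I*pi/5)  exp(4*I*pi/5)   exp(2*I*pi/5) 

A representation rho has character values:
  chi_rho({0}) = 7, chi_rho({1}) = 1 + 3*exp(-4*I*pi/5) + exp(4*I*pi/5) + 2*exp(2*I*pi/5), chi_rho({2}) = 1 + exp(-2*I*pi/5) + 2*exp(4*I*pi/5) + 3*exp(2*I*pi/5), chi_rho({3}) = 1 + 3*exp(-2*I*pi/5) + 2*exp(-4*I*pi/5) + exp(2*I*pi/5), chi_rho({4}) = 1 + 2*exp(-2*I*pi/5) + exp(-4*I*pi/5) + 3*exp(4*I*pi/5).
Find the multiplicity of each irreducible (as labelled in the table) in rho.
Multiplicities: chi_0: 1, chi_1: 2, chi_2: 1, chi_3: 3, chi_4: 0.

Proof sketch: Use <chi_rho, chi> = (1/|G|) sum_C |C| * chi_rho(C) * conj(chi(C)) with |G| = 5 for each irreducible chi in the table:
  <chi_rho, chi_0> = (1/5)[1*(7)*conj(1) + 1*(1 + 3*exp(-4*I*pi/5) + exp(4*I*pi/5) + 2*exp(2*I*pi/5))*conj(1) + 1*(1 + exp(-2*I*pi/5) + 2*exp(4*I*pi/5) + 3*exp(2*I*pi/5))*conj(1) + 1*(1 + 3*exp(-2*I*pi/5) + 2*exp(-4*I*pi/5) + exp(2*I*pi/5))*conj(1) + 1*(1 + 2*exp(-2*I*pi/5) + exp(-4*I*pi/5) + 3*exp(4*I*pi/5))*conj(1)]
      = (1/5)[(7) + (1 + 3*exp(-4*I*pi/5) + exp(4*I*pi/5) + 2*exp(2*I*pi/5)) + (1 + exp(-2*I*pi/5) + 2*exp(4*I*pi/5) + 3*exp(2*I*pi/5)) + (1 + 3*exp(-2*I*pi/5) + 2*exp(-4*I*pi/5) + exp(2*I*pi/5)) + (1 + 2*exp(-2*I*pi/5) + exp(-4*I*pi/5) + 3*exp(4*I*pi/5))] = 5/5 = 1
  <chi_rho, chi_1> = (1/5)[1*(7)*conj(1) + 1*(1 + 3*exp(-4*I*pi/5) + exp(4*I*pi/5) + 2*exp(2*I*pi/5))*conj(exp(2*I*pi/5)) + 1*(1 + exp(-2*I*pi/5) + 2*exp(4*I*pi/5) + 3*exp(2*I*pi/5))*conj(exp(4*I*pi/5)) + 1*(1 + 3*exp(-2*I*pi/5) + 2*exp(-4*I*pi/5) + exp(2*I*pi/5))*conj(exp(-4*I*pi/5)) + 1*(1 + 2*exp(-2*I*pi/5) + exp(-4*I*pi/5) + 3*exp(4*I*pi/5))*conj(exp(-2*I*pi/5))]
      = (1/5)[(7) + (2 + exp(-2*I*pi/5) + exp(2*I*pi/5) + 3*exp(4*I*pi/5)) + (2 + 3*exp(-2*I*pi/5) + exp(-4*I*pi/5) + exp(4*I*pi/5)) + (2 + exp(-4*I*pi/5) + exp(4*I*pi/5) + 3*exp(2*I*pi/5)) + (2 + 3*exp(-4*I*pi/5) + exp(-2*I*pi/5) + exp(2*I*pi/5))] = 10/5 = 2
  <chi_rho, chi_2> = (1/5)[1*(7)*conj(1) + 1*(1 + 3*exp(-4*I*pi/5) + exp(4*I*pi/5) + 2*exp(2*I*pi/5))*conj(exp(4*I*pi/5)) + 1*(1 + exp(-2*I*pi/5) + 2*exp(4*I*pi/5) + 3*exp(2*I*pi/5))*conj(exp(-2*I*pi/5)) + 1*(1 + 3*exp(-2*I*pi/5) + 2*exp(-4*I*pi/5) + exp(2*I*pi/5))*conj(exp(2*I*pi/5)) + 1*(1 + 2*exp(-2*I*pi/5) + exp(-4*I*pi/5) + 3*exp(4*I*pi/5))*conj(exp(-4*I*pi/5))]
      = (1/5)[(7) + (1 + 2*exp(-2*I*pi/5) + exp(-4*I*pi/5) + 3*exp(2*I*pi/5)) + (1 + 2*exp(-4*I*pi/5) + exp(2*I*pi/5) + 3*exp(4*I*pi/5)) + (1 + 3*exp(-4*I*pi/5) + exp(-2*I*pi/5) + 2*exp(4*I*pi/5)) + (1 + 3*exp(-2*I*pi/5) + exp(4*I*pi/5) + 2*exp(2*I*pi/5))] = 5/5 = 1
  <chi_rho, chi_3> = (1/5)[1*(7)*conj(1) + 1*(1 + 3*exp(-4*I*pi/5) + exp(4*I*pi/5) + 2*exp(2*I*pi/5))*conj(exp(-4*I*pi/5)) + 1*(1 + exp(-2*I*pi/5) + 2*exp(4*I*pi/5) + 3*exp(2*I*pi/5))*conj(exp(2*I*pi/5)) + 1*(1 + 3*exp(-2*I*pi/5) + 2*exp(-4*I*pi/5) + exp(2*I*pi/5))*conj(exp(-2*I*pi/5)) + 1*(1 + 2*exp(-2*I*pi/5) + exp(-4*I*pi/5) + 3*exp(4*I*pi/5))*conj(exp(4*I*pi/5))]
      = (1/5)[(7) + (3 + 2*exp(-4*I*pi/5) + exp(-2*I*pi/5) + exp(4*I*pi/5)) + (3 + exp(-2*I*pi/5) + exp(-4*I*pi/5) + 2*exp(2*I*pi/5)) + (3 + 2*exp(-2*I*pi/5) + exp(4*I*pi/5) + exp(2*I*pi/5)) + (3 + exp(-4*I*pi/5) + exp(2*I*pi/5) + 2*exp(4*I*pi/5))] = 15/5 = 3
  <chi_rho, chi_4> = (1/5)[1*(7)*conj(1) + 1*(1 + 3*exp(-4*I*pi/5) + exp(4*I*pi/5) + 2*exp(2*I*pi/5))*conj(exp(-2*I*pi/5)) + 1*(1 + exp(-2*I*pi/5) + 2*exp(4*I*pi/5) + 3*exp(2*I*pi/5))*conj(exp(-4*I*pi/5)) + 1*(1 + 3*exp(-2*I*pi/5) + 2*exp(-4*I*pi/5) + exp(2*I*pi/5))*conj(exp(4*I*pi/5)) + 1*(1 + 2*exp(-2*I*pi/5) + exp(-4*I*pi/5) + 3*exp(4*I*pi/5))*conj(exp(2*I*pi/5))]
      = (1/5)[(7) + (3*exp(-2*I*pi/5) + exp(-4*I*pi/5) + exp(2*I*pi/5) + 2*exp(4*I*pi/5)) + (2*exp(-2*I*pi/5) + 3*exp(-4*I*pi/5) + exp(4*I*pi/5) + exp(2*I*pi/5)) + (exp(-2*I*pi/5) + exp(-4*I*pi/5) + 3*exp(4*I*pi/5) + 2*exp(2*I*pi/5)) + (2*exp(-4*I*pi/5) + exp(-2*I*pi/5) + exp(4*I*pi/5) + 3*exp(2*I*pi/5))] = 0/5 = 0
(Exp terms are combined using exp(i*s)*conj(exp(i*t)) = exp(i*(s-t)), and sums of them are collapsed using the identity that for every m > 1 the m distinct m-th roots of unity sum to 0, e.g. 1 + exp(2*I*pi/3) + exp(-2*I*pi/3) = 0.)
Dimension check: dim(rho) = sum (mult * dim) = 1*1 + 2*1 + 1*1 + 3*1 + 0*1 = 7 = chi_rho(e) = 7.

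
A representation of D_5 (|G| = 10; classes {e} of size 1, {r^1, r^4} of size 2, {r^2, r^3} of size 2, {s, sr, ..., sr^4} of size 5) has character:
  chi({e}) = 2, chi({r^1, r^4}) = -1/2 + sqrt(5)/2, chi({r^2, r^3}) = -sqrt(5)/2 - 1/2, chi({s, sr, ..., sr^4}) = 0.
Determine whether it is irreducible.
Irreducible: <chi, chi> = 1.

Proof sketch: <chi, chi> = (1/|G|) sum_C |C| * |chi(C)|^2 = (1/10)[1*|2|^2 + 2*|-1/2 + sqrt(5)/2|^2 + 2*|-sqrt(5)/2 - 1/2|^2 + 5*|0|^2]
  = (1/10)[(4) + (3 - sqrt(5)) + (sqrt(5) + 3) + (0)] = 10/10 = 1.
A character is irreducible iff <chi, chi> = 1, so this representation is irreducible.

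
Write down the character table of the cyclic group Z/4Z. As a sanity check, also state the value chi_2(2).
Character table of Z/4Z (irreps indexed chi_0,...,chi_3 with chi_k(m) = zeta_4^(k*m), zeta_4 = exp(2*pi*i/4)):
  irrep \ class  {0} (size 1)  {1} (size 1)  {2} (size 1)  {3} (size 1)
  chi_0          1             1             1             1           
  chi_1          1             I             -1            -I          
  chi_2          1             -1            1             -1          
  chi_3          1             -I            -1            I           

Spot check: chi_2(2) = zeta_4^(2*2) = zeta_4^4 = 1.

Why: Z/4Z is abelian, so all 4 irreducible complex representations are 1-dimensional. They are given by chi_k(m) = zeta_4^(k*m) for k = 0,...,3. Row orthogonality: sum_m chi_k(m) conj(chi_l(m)) = 4 * [k = l].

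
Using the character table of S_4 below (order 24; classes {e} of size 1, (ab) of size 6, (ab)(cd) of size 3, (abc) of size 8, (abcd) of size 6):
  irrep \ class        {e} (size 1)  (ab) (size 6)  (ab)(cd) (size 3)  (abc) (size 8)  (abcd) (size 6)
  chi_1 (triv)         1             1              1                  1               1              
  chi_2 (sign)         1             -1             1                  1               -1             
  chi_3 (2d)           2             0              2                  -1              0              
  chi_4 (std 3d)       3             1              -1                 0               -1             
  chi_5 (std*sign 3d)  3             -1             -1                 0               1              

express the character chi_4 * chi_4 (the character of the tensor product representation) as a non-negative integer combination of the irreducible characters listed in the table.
chi_4 tensor chi_4 = chi_1 + chi_3 + chi_4 + chi_5 (all other irreducibles have multiplicity 0).

Justification: The character of a tensor product is the pointwise product (chi_4 * chi_4)(C) = chi_4(C) * chi_4(C):
  {e}: (3)*(3), (ab): (1)*(1), (ab)(cd): (-1)*(-1), (abc): (0)*(0), (abcd): (-1)*(-1)
so (chi_4 * chi_4) takes values
  {e} -> 9, (ab) -> 1, (ab)(cd) -> 1, (abc) -> 0, (abcd) -> 1.
Now take the inner product of this character with each irreducible chi from the table, <chi_4*chi_4, chi> = (1/24) sum_C |C| (chi_4*chi_4)(C) conj(chi(C)):
  <chi_4*chi_4, chi_1> = (1/24)[1*(9)*conj(1) + 6*(1)*conj(1) + 3*(1)*conj(1) + 8*(0)*conj(1) + 6*(1)*conj(1)]
      = (1/24)[(9) + (6) + (3) + (0) + (6)] = 24/24 = 1
  <chi_4*chi_4, chi_2> = (1/24)[1*(9)*conj(1) + 6*(1)*conj(-1) + 3*(1)*conj(1) + 8*(0)*conj(1) + 6*(1)*conj(-1)]
      = (1/24)[(9) + (-6) + (3) + (0) + (-6)] = 0/24 = 0
  <chi_4*chi_4, chi_3> = (1/24)[1*(9)*conj(2) + 6*(1)*conj(0) + 3*(1)*conj(2) + 8*(0)*conj(-1) + 6*(1)*conj(0)]
      = (1/24)[(18) + (0) + (6) + (0) + (0)] = 24/24 = 1
  <chi_4*chi_4, chi_4> = (1/24)[1*(9)*conj(3) + 6*(1)*conj(1) + 3*(1)*conj(-1) + 8*(0)*conj(0) + 6*(1)*conj(-1)]
      = (1/24)[(27) + (6) + (-3) + (0) + (-6)] = 24/24 = 1
  <chi_4*chi_4, chi_5> = (1/24)[1*(9)*conj(3) + 6*(1)*conj(-1) + 3*(1)*conj(-1) + 8*(0)*conj(0) + 6*(1)*conj(1)]
      = (1/24)[(27) + (-6) + (-3) + (0) + (6)] = 24/24 = 1
Hence the multiplicities are chi_1: 1, chi_3: 1, chi_4: 1, chi_5: 1. Dimension check: dim(chi_4)*dim(chi_4) = 3*3 = 9 and sum (mult * dim) = 1*1 + 1*2 + 1*3 + 1*3 = 9.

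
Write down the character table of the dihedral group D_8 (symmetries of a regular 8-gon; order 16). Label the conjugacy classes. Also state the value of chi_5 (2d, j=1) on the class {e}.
Conjugacy classes: {e} of size 1, {r^4} of size 1, {r^1, r^7} of size 2, {r^2, r^6} of size 2, {r^3, r^5} of size 2, {s, sr^2, ...} of size 4, {sr, sr^3, ...} of size 4.
Character table:
  irrep \ class              {e} (size 1)  {r^4} (size 1)  {r^1, r^7} (size 2)  {r^2, r^6} (size 2)  {r^3, r^5} (size 2)  {s, sr^2, ...} (size 4)  {sr, sr^3, ...} (size 4)
  chi_1 (triv)               1             1               1                    1                    1                    1                        1                       
  chi_2 (sign: r->1, s->-1)  1             1               1                    1                    1                    -1                       -1                      
  chi_3 (r->-1, s->1)        1             1               -1                   1                    -1                   1                        -1                      
  chi_4 (r->-1, s->-1)       1             1               -1                   1                    -1                   -1                       1                       
  chi_5 (2d, j=1)            2             -2              sqrt(2)              0                    -sqrt(2)             0                        0                       
  chi_6 (2d, j=2)            2             2               0                    -2                   0                    0                        0                       
  chi_7 (2d, j=3)            2             -2              -sqrt(2)             0                    sqrt(2)              0                        0                       

Spot check: chi_5 (2d, j=1) on {e} = 2.

Why: D_8 has order 2*8 = 16 with 7 conjugacy classes, hence 7 irreducibles. Sum of squared dims 1 + 1 + 1 + 1 + 4 + 4 + 4 = 16 = |G|. Linear characters come from the abelianisation; the 2-dimensional irreps have character r^k -> 2*cos(2*pi*j*k/8), reflections -> 0.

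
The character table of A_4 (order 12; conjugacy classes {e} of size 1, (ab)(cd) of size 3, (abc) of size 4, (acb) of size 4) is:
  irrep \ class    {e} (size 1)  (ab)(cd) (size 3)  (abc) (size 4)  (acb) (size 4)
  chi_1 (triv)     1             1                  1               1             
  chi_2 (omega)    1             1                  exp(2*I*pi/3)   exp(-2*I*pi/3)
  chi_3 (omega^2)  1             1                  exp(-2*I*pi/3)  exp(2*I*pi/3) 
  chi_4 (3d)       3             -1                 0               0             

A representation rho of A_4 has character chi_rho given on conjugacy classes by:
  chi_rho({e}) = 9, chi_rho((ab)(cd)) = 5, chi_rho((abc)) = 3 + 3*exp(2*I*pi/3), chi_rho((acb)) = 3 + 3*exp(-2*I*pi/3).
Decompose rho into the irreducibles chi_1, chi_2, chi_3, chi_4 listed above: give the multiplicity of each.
Multiplicities: chi_1: 3, chi_2: 3, chi_3: 0, chi_4: 1.

Solution. Use <chi_rho, chi> = (1/|G|) sum_C |C| * chi_rho(C) * conj(chi(C)) with |G| = 12 for each irreducible chi in the table:
  <chi_rho, chi_1> = (1/12)[1*(9)*conj(1) + 3*(5)*conj(1) + 4*(3 + 3*exp(2*I*pi/3))*conj(1) + 4*(3 + 3*exp(-2*I*pi/3))*conj(1)]
      = (1/12)[(9) + (15) + (12 + 12*exp(2*I*pi/3)) + (12 + 12*exp(-2*I*pi/3))] = 36/12 = 3
  <chi_rho, chi_2> = (1/12)[1*(9)*conj(1) + 3*(5)*conj(1) + 4*(3 + 3*exp(2*I*pi/3))*conj(exp(2*I*pi/3)) + 4*(3 + 3*exp(-2*I*pi/3))*conj(exp(-2*I*pi/3))]
      = (1/12)[(9) + (15) + (12 + 12*exp(-2*I*pi/3)) + (12 + 12*exp(2*I*pi/3))] = 36/12 = 3
  <chi_rho, chi_3> = (1/12)[1*(9)*conj(1) + 3*(5)*conj(1) + 4*(3 + 3*exp(2*I*pi/3))*conj(exp(-2*I*pi/3)) + 4*(3 + 3*exp(-2*I*pi/3))*conj(exp(2*I*pi/3))]
      = (1/12)[(9) + (15) + (-12) + (-12)] = 0/12 = 0
  <chi_rho, chi_4> = (1/12)[1*(9)*conj(3) + 3*(5)*conj(-1) + 4*(3 + 3*exp(2*I*pi/3))*conj(0) + 4*(3 + 3*exp(-2*I*pi/3))*conj(0)]
      = (1/12)[(27) + (-15) + (0) + (0)] = 12/12 = 1
(Exp terms are combined using exp(i*s)*conj(exp(i*t)) = exp(i*(s-t)), and sums of them are collapsed using the identity that for every m > 1 the m distinct m-th roots of unity sum to 0, e.g. 1 + exp(2*I*pi/3) + exp(-2*I*pi/3) = 0.)
Dimension check: dim(rho) = sum (mult * dim) = 3*1 + 3*1 + 0*1 + 1*3 = 9 = chi_rho(e) = 9.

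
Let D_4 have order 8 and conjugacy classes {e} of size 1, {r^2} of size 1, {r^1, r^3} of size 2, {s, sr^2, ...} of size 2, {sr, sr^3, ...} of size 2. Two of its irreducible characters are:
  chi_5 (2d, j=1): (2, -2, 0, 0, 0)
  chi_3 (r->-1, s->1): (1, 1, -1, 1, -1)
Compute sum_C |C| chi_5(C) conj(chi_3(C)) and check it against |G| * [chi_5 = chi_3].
Sum = 0; so <chi_5, chi_3> = 0 (distinct irreducibles are orthogonal).

Explanation: Compute term by term over conjugacy classes (|C| * chi_5(C) * conj(chi_3(C))):
  1*(2)*conj(1) + 1*(-2)*conj(1) + 2*(0)*conj(-1) + 2*(0)*conj(1) + 2*(0)*conj(-1)
  = (2) + (-2) + (0) + (0) + (0)
  = 0.
Dividing by |G| = 8 gives 0/8 = 0, matching the row-orthogonality relation <chi_5, chi_3> = [chi_5 = chi_3].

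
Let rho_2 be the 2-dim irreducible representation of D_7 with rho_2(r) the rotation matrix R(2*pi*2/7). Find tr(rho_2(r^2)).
chi_{rho_2}(r^2) = 2*cos(2*pi*2*2/7) = -2*cos(pi/7)

Why: rho_2(r^2) is rotation by angle 2*pi*2*2/7, whose trace is 2*cos(2*pi*2*2/7) = -2*cos(pi/7).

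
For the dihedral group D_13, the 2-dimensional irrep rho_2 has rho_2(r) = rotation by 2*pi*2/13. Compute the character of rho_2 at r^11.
chi_{rho_2}(r^11) = 2*cos(2*pi*2*11/13) = -2*cos(5*pi/13)

Reasoning: rho_2(r^11) is rotation by angle 2*pi*2*11/13, whose trace is 2*cos(2*pi*2*11/13) = -2*cos(5*pi/13).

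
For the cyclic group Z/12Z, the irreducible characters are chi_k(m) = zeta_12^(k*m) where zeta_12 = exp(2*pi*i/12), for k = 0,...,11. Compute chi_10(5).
chi_10(5) = zeta_12^50 = exp(I*pi/3)

Working: chi_10(5) = zeta_12^(10*5) = zeta_12^50. Since zeta_12^12 = 1, this equals zeta_12^2 = exp(2*pi*i*2/12) = exp(I*pi/3).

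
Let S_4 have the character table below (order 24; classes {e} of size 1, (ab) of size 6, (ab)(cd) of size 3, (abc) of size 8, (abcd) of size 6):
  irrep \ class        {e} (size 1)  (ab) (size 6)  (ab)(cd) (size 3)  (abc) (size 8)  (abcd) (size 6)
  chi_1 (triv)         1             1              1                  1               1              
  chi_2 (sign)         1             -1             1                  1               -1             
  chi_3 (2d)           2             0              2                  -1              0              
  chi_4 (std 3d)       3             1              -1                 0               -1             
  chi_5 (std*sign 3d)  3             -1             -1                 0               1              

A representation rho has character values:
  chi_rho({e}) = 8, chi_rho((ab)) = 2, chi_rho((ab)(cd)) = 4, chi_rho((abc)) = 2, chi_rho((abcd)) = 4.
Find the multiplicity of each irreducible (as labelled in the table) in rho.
Multiplicities: chi_1: 3, chi_2: 0, chi_3: 1, chi_4: 0, chi_5: 1.

Solution. Use <chi_rho, chi> = (1/|G|) sum_C |C| * chi_rho(C) * conj(chi(C)) with |G| = 24 for each irreducible chi in the table:
  <chi_rho, chi_1> = (1/24)[1*(8)*conj(1) + 6*(2)*conj(1) + 3*(4)*conj(1) + 8*(2)*conj(1) + 6*(4)*conj(1)]
      = (1/24)[(8) + (12) + (12) + (16) + (24)] = 72/24 = 3
  <chi_rho, chi_2> = (1/24)[1*(8)*conj(1) + 6*(2)*conj(-1) + 3*(4)*conj(1) + 8*(2)*conj(1) + 6*(4)*conj(-1)]
      = (1/24)[(8) + (-12) + (12) + (16) + (-24)] = 0/24 = 0
  <chi_rho, chi_3> = (1/24)[1*(8)*conj(2) + 6*(2)*conj(0) + 3*(4)*conj(2) + 8*(2)*conj(-1) + 6*(4)*conj(0)]
      = (1/24)[(16) + (0) + (24) + (-16) + (0)] = 24/24 = 1
  <chi_rho, chi_4> = (1/24)[1*(8)*conj(3) + 6*(2)*conj(1) + 3*(4)*conj(-1) + 8*(2)*conj(0) + 6*(4)*conj(-1)]
      = (1/24)[(24) + (12) + (-12) + (0) + (-24)] = 0/24 = 0
  <chi_rho, chi_5> = (1/24)[1*(8)*conj(3) + 6*(2)*conj(-1) + 3*(4)*conj(-1) + 8*(2)*conj(0) + 6*(4)*conj(1)]
      = (1/24)[(24) + (-12) + (-12) + (0) + (24)] = 24/24 = 1
Dimension check: dim(rho) = sum (mult * dim) = 3*1 + 0*1 + 1*2 + 0*3 + 1*3 = 8 = chi_rho(e) = 8.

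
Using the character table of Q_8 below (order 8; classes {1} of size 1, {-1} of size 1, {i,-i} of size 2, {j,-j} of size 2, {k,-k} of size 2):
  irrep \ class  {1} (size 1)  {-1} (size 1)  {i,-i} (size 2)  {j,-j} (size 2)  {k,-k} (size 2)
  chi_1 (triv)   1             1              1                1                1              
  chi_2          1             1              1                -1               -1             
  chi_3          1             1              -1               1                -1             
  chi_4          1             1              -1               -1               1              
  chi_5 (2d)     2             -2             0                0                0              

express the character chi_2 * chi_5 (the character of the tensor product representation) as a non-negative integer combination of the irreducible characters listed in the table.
chi_2 tensor chi_5 = chi_5 (all other irreducibles have multiplicity 0).

Derivation: The character of a tensor product is the pointwise product (chi_2 * chi_5)(C) = chi_2(C) * chi_5(C):
  {1}: (1)*(2), {-1}: (1)*(-2), {i,-i}: (1)*(0), {j,-j}: (-1)*(0), {k,-k}: (-1)*(0)
so (chi_2 * chi_5) takes values
  {1} -> 2, {-1} -> -2, {i,-i} -> 0, {j,-j} -> 0, {k,-k} -> 0.
Now take the inner product of this character with each irreducible chi from the table, <chi_2*chi_5, chi> = (1/8) sum_C |C| (chi_2*chi_5)(C) conj(chi(C)):
  <chi_2*chi_5, chi_1> = (1/8)[1*(2)*conj(1) + 1*(-2)*conj(1) + 2*(0)*conj(1) + 2*(0)*conj(1) + 2*(0)*conj(1)]
      = (1/8)[(2) + (-2) + (0) + (0) + (0)] = 0/8 = 0
  <chi_2*chi_5, chi_2> = (1/8)[1*(2)*conj(1) + 1*(-2)*conj(1) + 2*(0)*conj(1) + 2*(0)*conj(-1) + 2*(0)*conj(-1)]
      = (1/8)[(2) + (-2) + (0) + (0) + (0)] = 0/8 = 0
  <chi_2*chi_5, chi_3> = (1/8)[1*(2)*conj(1) + 1*(-2)*conj(1) + 2*(0)*conj(-1) + 2*(0)*conj(1) + 2*(0)*conj(-1)]
      = (1/8)[(2) + (-2) + (0) + (0) + (0)] = 0/8 = 0
  <chi_2*chi_5, chi_4> = (1/8)[1*(2)*conj(1) + 1*(-2)*conj(1) + 2*(0)*conj(-1) + 2*(0)*conj(-1) + 2*(0)*conj(1)]
      = (1/8)[(2) + (-2) + (0) + (0) + (0)] = 0/8 = 0
  <chi_2*chi_5, chi_5> = (1/8)[1*(2)*conj(2) + 1*(-2)*conj(-2) + 2*(0)*conj(0) + 2*(0)*conj(0) + 2*(0)*conj(0)]
      = (1/8)[(4) + (4) + (0) + (0) + (0)] = 8/8 = 1
Hence the multiplicities are chi_5: 1. Dimension check: dim(chi_2)*dim(chi_5) = 1*2 = 2 and sum (mult * dim) = 1*2 = 2.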